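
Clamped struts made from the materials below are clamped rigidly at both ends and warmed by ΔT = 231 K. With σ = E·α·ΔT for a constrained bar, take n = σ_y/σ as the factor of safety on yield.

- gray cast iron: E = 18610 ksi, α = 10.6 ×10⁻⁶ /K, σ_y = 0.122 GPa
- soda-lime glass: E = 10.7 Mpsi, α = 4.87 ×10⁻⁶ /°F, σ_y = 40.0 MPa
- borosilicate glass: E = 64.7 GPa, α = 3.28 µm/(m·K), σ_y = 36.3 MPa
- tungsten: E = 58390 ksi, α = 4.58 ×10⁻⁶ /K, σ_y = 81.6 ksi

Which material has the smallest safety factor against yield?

In consistent units (E in GPa, α in ×10⁻⁶/K, σ_y in MPa):
  gray cast iron: E = 128.3, α = 10.6, σ_y = 122.0 → σ = 314 MPa, n = 0.388
  soda-lime glass: E = 73.77, α = 8.77, σ_y = 40.00 → σ = 149 MPa, n = 0.268
  borosilicate glass: E = 64.70, α = 3.28, σ_y = 36.30 → σ = 49.0 MPa, n = 0.740
  tungsten: E = 402.6, α = 4.58, σ_y = 562.6 → σ = 426 MPa, n = 1.32
Soda-lime glass has the lowest safety factor, n = 0.268.

soda-lime glass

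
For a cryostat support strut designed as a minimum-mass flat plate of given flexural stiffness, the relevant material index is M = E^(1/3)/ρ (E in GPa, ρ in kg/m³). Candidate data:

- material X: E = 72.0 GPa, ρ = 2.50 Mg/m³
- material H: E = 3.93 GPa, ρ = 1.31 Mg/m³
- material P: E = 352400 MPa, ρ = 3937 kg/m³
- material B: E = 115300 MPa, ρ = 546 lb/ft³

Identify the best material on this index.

material P

Convert each candidate to consistent units, then evaluate M:
  material X: E = 72.00 GPa, ρ = 2500 kg/m³
  material H: E = 3.930 GPa, ρ = 1310 kg/m³
  material P: E = 352.4 GPa, ρ = 3937 kg/m³
  material B: E = 115.3 GPa, ρ = 8746 kg/m³
  material P: M = 1.79×10⁻³
  material X: M = 1.66×10⁻³
  material H: M = 1.20×10⁻³
  material B: M = 0.556×10⁻³
The maximum is for material P.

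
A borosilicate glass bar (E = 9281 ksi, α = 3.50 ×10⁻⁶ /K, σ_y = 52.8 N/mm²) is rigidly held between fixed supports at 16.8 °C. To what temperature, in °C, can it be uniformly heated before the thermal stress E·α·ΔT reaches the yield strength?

253 °C

E = 9281 ksi = 63.99 GPa.
σ_y = 52.8 N/mm² = 52.80 MPa.
E·α·ΔT = 52.80 MPa ⇒ ΔT = 52.80 / (63.99×10³ × 3.50×10⁻⁶) = 235.8 K.
T = 16.8 + 235.8 = 252.6 °C.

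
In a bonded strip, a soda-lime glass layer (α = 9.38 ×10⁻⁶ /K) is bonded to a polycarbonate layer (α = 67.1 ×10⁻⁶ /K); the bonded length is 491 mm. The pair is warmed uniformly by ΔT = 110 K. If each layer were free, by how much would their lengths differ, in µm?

Δα = |9.38 − 67.1|×10⁻⁶/K = 57.7×10⁻⁶/K.
ΔL_mismatch = Δα·L·ΔT = 57.7×10⁻⁶ × 491.0 mm × 110.0 K = 3120 µm.

3120 µm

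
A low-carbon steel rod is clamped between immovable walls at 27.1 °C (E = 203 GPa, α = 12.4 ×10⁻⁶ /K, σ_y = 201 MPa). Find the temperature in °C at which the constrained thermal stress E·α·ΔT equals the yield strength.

107 °C

E·α·ΔT = 201.0 MPa ⇒ ΔT = 201.0 / (203.0×10³ × 12.4×10⁻⁶) = 79.85 K.
T = 27.1 + 79.85 = 107.0 °C.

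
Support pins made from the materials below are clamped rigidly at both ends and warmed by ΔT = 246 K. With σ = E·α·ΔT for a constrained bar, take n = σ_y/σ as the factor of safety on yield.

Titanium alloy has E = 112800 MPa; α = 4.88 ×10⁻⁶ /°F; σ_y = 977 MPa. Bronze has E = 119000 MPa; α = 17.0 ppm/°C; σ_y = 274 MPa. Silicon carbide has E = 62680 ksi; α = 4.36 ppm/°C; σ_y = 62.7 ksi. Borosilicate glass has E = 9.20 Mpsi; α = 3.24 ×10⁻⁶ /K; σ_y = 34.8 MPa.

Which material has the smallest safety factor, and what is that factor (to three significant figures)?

Converting E to GPa, α to ×10⁻⁶/K, σ_y to MPa, then σ and n for each:
  titanium alloy: E = 112.8, α = 8.78, σ_y = 977.0 → σ = 244 MPa, n = 4.01
  bronze: E = 119.0, α = 17.0, σ_y = 274.0 → σ = 498 MPa, n = 0.551
  silicon carbide: E = 432.2, α = 4.36, σ_y = 432.3 → σ = 464 MPa, n = 0.933
  borosilicate glass: E = 63.43, α = 3.24, σ_y = 34.80 → σ = 50.6 MPa, n = 0.688
Bronze has the lowest safety factor, n = 0.551.

bronze, n = 0.551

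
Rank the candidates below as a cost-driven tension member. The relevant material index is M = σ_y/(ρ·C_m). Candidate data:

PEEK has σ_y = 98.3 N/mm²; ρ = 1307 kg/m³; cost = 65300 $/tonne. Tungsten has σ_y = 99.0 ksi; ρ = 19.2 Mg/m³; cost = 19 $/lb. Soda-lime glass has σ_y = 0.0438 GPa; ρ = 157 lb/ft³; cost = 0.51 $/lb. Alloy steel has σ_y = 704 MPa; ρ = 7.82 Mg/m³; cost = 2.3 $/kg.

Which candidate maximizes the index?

Normalizing units and computing the index:
  PEEK: σ_y = 98.30 MPa, ρ = 1307 kg/m³, cost = 65.30 $/kg
  tungsten: σ_y = 682.6 MPa, ρ = 19200 kg/m³, cost = 41.89 $/kg
  soda-lime glass: σ_y = 43.80 MPa, ρ = 2515 kg/m³, cost = 1.124 $/kg
  alloy steel: σ_y = 704.0 MPa, ρ = 7820 kg/m³, cost = 2.300 $/kg
  alloy steel: M = 39.1 kN·m per $
  soda-lime glass: M = 15.5 kN·m per $
  PEEK: M = 1.15 kN·m per $
  tungsten: M = 0.849 kN·m per $
Highest index: alloy steel.

alloy steel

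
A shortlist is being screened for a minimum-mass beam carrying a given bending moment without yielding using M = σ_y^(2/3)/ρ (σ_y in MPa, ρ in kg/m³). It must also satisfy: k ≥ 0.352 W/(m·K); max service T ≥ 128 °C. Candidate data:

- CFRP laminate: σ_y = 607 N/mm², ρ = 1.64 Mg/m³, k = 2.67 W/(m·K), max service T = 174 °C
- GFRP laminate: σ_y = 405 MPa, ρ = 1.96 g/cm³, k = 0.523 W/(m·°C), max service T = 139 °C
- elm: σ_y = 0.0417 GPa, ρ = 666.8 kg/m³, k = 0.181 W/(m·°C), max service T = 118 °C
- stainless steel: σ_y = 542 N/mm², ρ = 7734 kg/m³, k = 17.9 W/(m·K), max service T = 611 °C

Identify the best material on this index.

CFRP laminate

Screen on constraints: k ≥ 0.352 W/(m·K); max service T ≥ 128 °C. Survivors: CFRP laminate, GFRP laminate, stainless steel.
Putting every candidate on a common basis:
  CFRP laminate: σ_y = 607.0 MPa, ρ = 1640 kg/m³
  GFRP laminate: σ_y = 405.0 MPa, ρ = 1960 kg/m³
  stainless steel: σ_y = 542.0 MPa, ρ = 7734 kg/m³
  CFRP laminate: M = 43.7×10⁻³
  GFRP laminate: M = 27.9×10⁻³
  stainless steel: M = 8.60×10⁻³
CFRP laminate has the largest M.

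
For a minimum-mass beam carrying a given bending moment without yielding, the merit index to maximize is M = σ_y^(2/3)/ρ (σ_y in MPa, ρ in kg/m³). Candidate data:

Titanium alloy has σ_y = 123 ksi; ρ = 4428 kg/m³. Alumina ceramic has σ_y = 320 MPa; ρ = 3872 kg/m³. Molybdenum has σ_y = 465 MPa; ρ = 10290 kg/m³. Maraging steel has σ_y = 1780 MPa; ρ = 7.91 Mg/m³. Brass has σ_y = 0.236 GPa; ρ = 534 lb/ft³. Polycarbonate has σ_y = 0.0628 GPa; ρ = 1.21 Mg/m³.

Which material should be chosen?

titanium alloy

Normalizing units and computing the index:
  titanium alloy: σ_y = 848.1 MPa, ρ = 4428 kg/m³
  alumina ceramic: σ_y = 320.0 MPa, ρ = 3872 kg/m³
  molybdenum: σ_y = 465.0 MPa, ρ = 10290 kg/m³
  maraging steel: σ_y = 1780 MPa, ρ = 7910 kg/m³
  brass: σ_y = 236.0 MPa, ρ = 8554 kg/m³
  polycarbonate: σ_y = 62.80 MPa, ρ = 1210 kg/m³
  titanium alloy: M = 20.2×10⁻³
  maraging steel: M = 18.6×10⁻³
  polycarbonate: M = 13.1×10⁻³
  alumina ceramic: M = 12.1×10⁻³
  molybdenum: M = 5.83×10⁻³
  brass: M = 4.46×10⁻³
The maximum is for titanium alloy.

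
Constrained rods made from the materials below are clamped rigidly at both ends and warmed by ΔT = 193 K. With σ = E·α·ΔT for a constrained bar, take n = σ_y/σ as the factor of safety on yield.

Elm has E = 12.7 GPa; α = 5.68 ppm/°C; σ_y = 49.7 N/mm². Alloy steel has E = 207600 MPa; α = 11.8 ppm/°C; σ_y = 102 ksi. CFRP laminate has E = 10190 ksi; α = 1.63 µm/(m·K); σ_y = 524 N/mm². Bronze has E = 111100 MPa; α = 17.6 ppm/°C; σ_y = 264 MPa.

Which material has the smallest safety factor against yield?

bronze

In consistent units (E in GPa, α in ×10⁻⁶/K, σ_y in MPa):
  elm: E = 12.70, α = 5.68, σ_y = 49.70 → σ = 13.9 MPa, n = 3.57
  alloy steel: E = 207.6, α = 11.8, σ_y = 703.3 → σ = 473 MPa, n = 1.49
  CFRP laminate: E = 70.26, α = 1.63, σ_y = 524.0 → σ = 22.1 MPa, n = 23.7
  bronze: E = 111.1, α = 17.6, σ_y = 264.0 → σ = 377 MPa, n = 0.700
Smallest n: bronze with n = 0.700.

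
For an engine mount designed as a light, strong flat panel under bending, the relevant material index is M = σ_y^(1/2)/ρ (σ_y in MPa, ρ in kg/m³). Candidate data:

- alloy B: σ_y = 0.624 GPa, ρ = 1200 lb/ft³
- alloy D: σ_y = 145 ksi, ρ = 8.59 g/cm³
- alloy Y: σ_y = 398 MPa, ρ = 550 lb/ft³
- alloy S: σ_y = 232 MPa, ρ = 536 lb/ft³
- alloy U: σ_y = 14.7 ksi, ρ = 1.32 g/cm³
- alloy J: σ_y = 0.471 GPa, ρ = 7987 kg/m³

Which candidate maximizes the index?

Putting every candidate on a common basis:
  alloy B: σ_y = 624.0 MPa, ρ = 19220 kg/m³
  alloy D: σ_y = 999.7 MPa, ρ = 8590 kg/m³
  alloy Y: σ_y = 398.0 MPa, ρ = 8810 kg/m³
  alloy S: σ_y = 232.0 MPa, ρ = 8586 kg/m³
  alloy U: σ_y = 101.4 MPa, ρ = 1320 kg/m³
  alloy J: σ_y = 471.0 MPa, ρ = 7987 kg/m³
  alloy U: M = 7.63×10⁻³
  alloy D: M = 3.68×10⁻³
  alloy J: M = 2.72×10⁻³
  alloy Y: M = 2.26×10⁻³
  alloy S: M = 1.77×10⁻³
  alloy B: M = 1.30×10⁻³
Alloy U ranks first.

alloy U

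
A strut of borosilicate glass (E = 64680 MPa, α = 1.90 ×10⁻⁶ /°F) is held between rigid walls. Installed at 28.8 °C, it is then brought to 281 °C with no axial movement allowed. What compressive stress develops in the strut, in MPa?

55.8 MPa

E = 64680 MPa = 64.68 GPa.
α = 1.90×10⁻⁶/°F × 9/5 = 3.42×10⁻⁶/K.
ΔT = 252.2 K. Constrained thermal stress σ = E·α·ΔT = 64.68×10³ MPa × 3.42×10⁻⁶ × 252.2 = 55.8 MPa (compressive).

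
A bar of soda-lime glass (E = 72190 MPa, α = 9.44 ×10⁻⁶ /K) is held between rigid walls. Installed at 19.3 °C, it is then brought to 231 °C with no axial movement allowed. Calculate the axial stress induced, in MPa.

E = 72190 MPa = 72.19 GPa.
ΔT = 211.7 K. Constrained thermal stress σ = E·α·ΔT = 72.19×10³ MPa × 9.44×10⁻⁶ × 211.7 = 144 MPa (compressive).

144 MPa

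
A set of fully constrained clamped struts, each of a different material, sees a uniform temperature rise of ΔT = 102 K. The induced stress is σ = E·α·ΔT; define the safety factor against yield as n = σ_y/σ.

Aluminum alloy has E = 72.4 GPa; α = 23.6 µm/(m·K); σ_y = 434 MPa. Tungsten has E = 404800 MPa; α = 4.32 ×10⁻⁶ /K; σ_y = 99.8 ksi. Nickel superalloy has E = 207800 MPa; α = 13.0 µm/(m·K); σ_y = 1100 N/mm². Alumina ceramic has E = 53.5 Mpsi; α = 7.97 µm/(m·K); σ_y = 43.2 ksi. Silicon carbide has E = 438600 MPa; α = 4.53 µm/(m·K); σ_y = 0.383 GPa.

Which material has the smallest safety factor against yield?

Converting E to GPa, α to ×10⁻⁶/K, σ_y to MPa, then σ and n for each:
  aluminum alloy: E = 72.40, α = 23.6, σ_y = 434.0 → σ = 174 MPa, n = 2.49
  tungsten: E = 404.8, α = 4.32, σ_y = 688.1 → σ = 178 MPa, n = 3.86
  nickel superalloy: E = 207.8, α = 13.0, σ_y = 1100 → σ = 276 MPa, n = 3.99
  alumina ceramic: E = 368.9, α = 7.97, σ_y = 297.9 → σ = 300 MPa, n = 0.993
  silicon carbide: E = 438.6, α = 4.53, σ_y = 383.0 → σ = 203 MPa, n = 1.89
Smallest n: alumina ceramic with n = 0.993.

alumina ceramic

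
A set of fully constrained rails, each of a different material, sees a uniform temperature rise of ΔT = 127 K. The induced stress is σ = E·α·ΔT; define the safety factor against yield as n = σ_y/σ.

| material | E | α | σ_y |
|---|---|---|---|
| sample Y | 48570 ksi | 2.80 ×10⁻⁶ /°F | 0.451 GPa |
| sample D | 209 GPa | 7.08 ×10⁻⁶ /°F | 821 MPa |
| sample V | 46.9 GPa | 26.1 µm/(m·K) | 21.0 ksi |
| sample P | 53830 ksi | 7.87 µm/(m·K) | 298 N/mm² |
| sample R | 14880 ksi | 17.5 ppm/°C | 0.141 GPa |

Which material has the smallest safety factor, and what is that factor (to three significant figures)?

sample R, n = 0.618

In consistent units (E in GPa, α in ×10⁻⁶/K, σ_y in MPa):
  sample Y: E = 334.9, α = 5.04, σ_y = 451.0 → σ = 214 MPa, n = 2.10
  sample D: E = 209.0, α = 12.7, σ_y = 821.0 → σ = 338 MPa, n = 2.43
  sample V: E = 46.90, α = 26.1, σ_y = 144.8 → σ = 155 MPa, n = 0.931
  sample P: E = 371.1, α = 7.87, σ_y = 298.0 → σ = 371 MPa, n = 0.803
  sample R: E = 102.6, α = 17.5, σ_y = 141.0 → σ = 228 MPa, n = 0.618
The minimum is sample R at n = 0.618.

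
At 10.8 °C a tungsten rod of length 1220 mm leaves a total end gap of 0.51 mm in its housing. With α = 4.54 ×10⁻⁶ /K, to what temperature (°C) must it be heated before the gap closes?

α·L₀·ΔT = 0.51 mm ⇒ ΔT = 0.51 / (4.54×10⁻⁶ × 1220.0) = 92.08 K.
T = 10.8 + 92.08 = 102.9 °C.

103 °C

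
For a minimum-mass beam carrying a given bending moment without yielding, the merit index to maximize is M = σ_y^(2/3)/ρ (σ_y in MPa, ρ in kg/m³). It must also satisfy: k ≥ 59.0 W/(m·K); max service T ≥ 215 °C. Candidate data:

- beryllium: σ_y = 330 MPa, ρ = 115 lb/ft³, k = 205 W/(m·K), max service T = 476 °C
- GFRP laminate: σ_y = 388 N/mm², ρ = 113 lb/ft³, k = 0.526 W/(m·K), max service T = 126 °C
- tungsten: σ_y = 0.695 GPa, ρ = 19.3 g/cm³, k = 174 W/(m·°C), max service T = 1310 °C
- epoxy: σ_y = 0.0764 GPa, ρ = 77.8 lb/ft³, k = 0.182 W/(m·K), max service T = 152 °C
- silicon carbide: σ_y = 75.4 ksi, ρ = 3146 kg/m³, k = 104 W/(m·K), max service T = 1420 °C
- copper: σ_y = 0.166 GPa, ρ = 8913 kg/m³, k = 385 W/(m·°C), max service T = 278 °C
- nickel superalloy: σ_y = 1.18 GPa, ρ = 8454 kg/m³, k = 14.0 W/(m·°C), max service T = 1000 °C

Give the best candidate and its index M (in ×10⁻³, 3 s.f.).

Screen on constraints: k ≥ 59.0 W/(m·K); max service T ≥ 215 °C. Survivors: beryllium, tungsten, silicon carbide, copper.
Convert each candidate to consistent units, then evaluate M:
  beryllium: σ_y = 330.0 MPa, ρ = 1842 kg/m³
  tungsten: σ_y = 695.0 MPa, ρ = 19300 kg/m³
  silicon carbide: σ_y = 519.9 MPa, ρ = 3146 kg/m³
  copper: σ_y = 166.0 MPa, ρ = 8913 kg/m³
  beryllium: M = 25.9×10⁻³
  silicon carbide: M = 20.6×10⁻³
  tungsten: M = 4.07×10⁻³
  copper: M = 3.39×10⁻³
The maximum is for beryllium.

beryllium, M = 25.9×10⁻³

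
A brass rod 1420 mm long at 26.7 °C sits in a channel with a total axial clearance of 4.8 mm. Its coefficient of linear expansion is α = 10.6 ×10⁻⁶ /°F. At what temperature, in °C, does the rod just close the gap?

α = 10.6×10⁻⁶/°F × 9/5 = 19.1×10⁻⁶/K.
α·L₀·ΔT = 4.8 mm ⇒ ΔT = 4.8 / (19.1×10⁻⁶ × 1420.0) = 177.2 K.
T = 26.7 + 177.2 = 203.9 °C.

204 °C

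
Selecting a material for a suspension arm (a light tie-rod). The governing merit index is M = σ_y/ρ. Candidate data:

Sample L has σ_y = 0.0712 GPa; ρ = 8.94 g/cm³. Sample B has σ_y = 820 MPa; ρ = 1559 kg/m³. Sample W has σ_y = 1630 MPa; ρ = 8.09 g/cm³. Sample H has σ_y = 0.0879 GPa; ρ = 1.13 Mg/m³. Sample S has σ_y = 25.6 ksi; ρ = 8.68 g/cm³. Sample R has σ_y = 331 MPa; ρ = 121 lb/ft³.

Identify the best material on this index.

Normalizing units and computing the index:
  sample L: σ_y = 71.20 MPa, ρ = 8940 kg/m³
  sample B: σ_y = 820.0 MPa, ρ = 1559 kg/m³
  sample W: σ_y = 1630 MPa, ρ = 8090 kg/m³
  sample H: σ_y = 87.90 MPa, ρ = 1130 kg/m³
  sample S: σ_y = 176.5 MPa, ρ = 8680 kg/m³
  sample R: σ_y = 331.0 MPa, ρ = 1938 kg/m³
  sample B: M = 526 kN·m/kg
  sample W: M = 201 kN·m/kg
  sample R: M = 171 kN·m/kg
  sample H: M = 77.8 kN·m/kg
  sample S: M = 20.3 kN·m/kg
  sample L: M = 7.96 kN·m/kg
The maximum is for sample B.

sample B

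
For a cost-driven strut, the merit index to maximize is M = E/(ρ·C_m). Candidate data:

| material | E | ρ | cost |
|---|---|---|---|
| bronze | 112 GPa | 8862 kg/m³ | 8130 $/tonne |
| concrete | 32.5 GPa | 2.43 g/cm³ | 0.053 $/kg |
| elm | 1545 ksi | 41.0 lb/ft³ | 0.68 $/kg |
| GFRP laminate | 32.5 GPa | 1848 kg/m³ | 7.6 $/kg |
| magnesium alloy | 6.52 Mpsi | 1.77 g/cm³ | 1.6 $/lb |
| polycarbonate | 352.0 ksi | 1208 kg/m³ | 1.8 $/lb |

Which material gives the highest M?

Convert each candidate to consistent units, then evaluate M:
  bronze: E = 112.0 GPa, ρ = 8862 kg/m³, cost = 8.130 $/kg
  concrete: E = 32.50 GPa, ρ = 2430 kg/m³, cost = 0.05300 $/kg
  elm: E = 10.65 GPa, ρ = 656.8 kg/m³, cost = 0.6800 $/kg
  GFRP laminate: E = 32.50 GPa, ρ = 1848 kg/m³, cost = 7.600 $/kg
  magnesium alloy: E = 44.95 GPa, ρ = 1770 kg/m³, cost = 3.527 $/kg
  polycarbonate: E = 2.427 GPa, ρ = 1208 kg/m³, cost = 3.968 $/kg
  concrete: M = 252 MN·m per $
  elm: M = 23.9 MN·m per $
  magnesium alloy: M = 7.20 MN·m per $
  GFRP laminate: M = 2.31 MN·m per $
  bronze: M = 1.55 MN·m per $
  polycarbonate: M = 0.506 MN·m per $
Highest index: concrete.

concrete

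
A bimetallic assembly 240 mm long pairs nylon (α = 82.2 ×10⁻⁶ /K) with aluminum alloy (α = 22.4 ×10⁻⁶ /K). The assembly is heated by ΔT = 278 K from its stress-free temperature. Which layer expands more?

α(nylon) = 82.2×10⁻⁶/K vs α(aluminum alloy) = 22.4×10⁻⁶/K.
Higher α expands more for the same ΔT: nylon.

nylon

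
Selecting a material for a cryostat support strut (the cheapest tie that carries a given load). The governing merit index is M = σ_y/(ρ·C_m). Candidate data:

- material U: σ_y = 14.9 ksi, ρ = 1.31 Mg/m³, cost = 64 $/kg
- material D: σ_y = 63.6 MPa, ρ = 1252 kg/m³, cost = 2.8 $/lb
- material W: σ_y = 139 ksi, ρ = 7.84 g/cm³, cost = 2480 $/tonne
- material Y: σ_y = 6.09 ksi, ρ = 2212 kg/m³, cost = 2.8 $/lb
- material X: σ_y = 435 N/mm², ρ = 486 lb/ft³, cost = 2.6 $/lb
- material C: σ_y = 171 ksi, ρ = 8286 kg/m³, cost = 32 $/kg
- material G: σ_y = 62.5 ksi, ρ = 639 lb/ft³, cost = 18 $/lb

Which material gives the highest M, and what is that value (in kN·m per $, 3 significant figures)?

Convert each candidate to consistent units, then evaluate M:
  material U: σ_y = 102.7 MPa, ρ = 1310 kg/m³, cost = 64.00 $/kg
  material D: σ_y = 63.60 MPa, ρ = 1252 kg/m³, cost = 6.173 $/kg
  material W: σ_y = 958.4 MPa, ρ = 7840 kg/m³, cost = 2.480 $/kg
  material Y: σ_y = 41.99 MPa, ρ = 2212 kg/m³, cost = 6.173 $/kg
  material X: σ_y = 435.0 MPa, ρ = 7785 kg/m³, cost = 5.732 $/kg
  material C: σ_y = 1179 MPa, ρ = 8286 kg/m³, cost = 32.00 $/kg
  material G: σ_y = 430.9 MPa, ρ = 10240 kg/m³, cost = 39.68 $/kg
  material W: M = 49.3 kN·m per $
  material X: M = 9.75 kN·m per $
  material D: M = 8.23 kN·m per $
  material C: M = 4.45 kN·m per $
  material Y: M = 3.08 kN·m per $
  material U: M = 1.23 kN·m per $
  material G: M = 1.06 kN·m per $
The maximum is for material W.

material W, M = 49.3 kN·m per $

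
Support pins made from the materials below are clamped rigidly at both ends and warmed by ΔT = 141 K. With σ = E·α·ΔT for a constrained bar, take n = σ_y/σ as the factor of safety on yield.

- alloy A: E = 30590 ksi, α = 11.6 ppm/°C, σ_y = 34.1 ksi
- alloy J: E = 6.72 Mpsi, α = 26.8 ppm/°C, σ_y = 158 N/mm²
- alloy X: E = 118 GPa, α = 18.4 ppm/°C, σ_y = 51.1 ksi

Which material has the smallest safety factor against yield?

Converting E to GPa, α to ×10⁻⁶/K, σ_y to MPa, then σ and n for each:
  alloy A: E = 210.9, α = 11.6, σ_y = 235.1 → σ = 345 MPa, n = 0.682
  alloy J: E = 46.33, α = 26.8, σ_y = 158.0 → σ = 175 MPa, n = 0.902
  alloy X: E = 118.0, α = 18.4, σ_y = 352.3 → σ = 306 MPa, n = 1.15
Alloy A has the lowest safety factor, n = 0.682.

alloy A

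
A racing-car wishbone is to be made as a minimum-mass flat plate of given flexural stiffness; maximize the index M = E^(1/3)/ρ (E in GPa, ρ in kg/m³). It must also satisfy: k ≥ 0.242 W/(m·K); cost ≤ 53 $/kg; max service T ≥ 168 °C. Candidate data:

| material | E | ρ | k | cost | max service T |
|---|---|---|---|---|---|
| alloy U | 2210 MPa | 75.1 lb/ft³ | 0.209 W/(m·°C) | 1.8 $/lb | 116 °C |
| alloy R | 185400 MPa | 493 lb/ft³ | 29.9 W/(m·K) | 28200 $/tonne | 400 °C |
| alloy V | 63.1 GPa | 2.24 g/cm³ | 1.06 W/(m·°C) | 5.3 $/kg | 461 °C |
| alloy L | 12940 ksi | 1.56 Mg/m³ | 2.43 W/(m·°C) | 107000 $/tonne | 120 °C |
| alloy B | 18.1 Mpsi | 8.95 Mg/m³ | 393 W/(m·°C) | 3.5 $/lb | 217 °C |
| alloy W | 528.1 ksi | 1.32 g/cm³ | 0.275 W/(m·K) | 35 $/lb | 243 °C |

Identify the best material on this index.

alloy V

Screen on constraints: k ≥ 0.242 W/(m·K); cost ≤ 53 $/kg; max service T ≥ 168 °C. Survivors: alloy R, alloy V, alloy B.
Normalizing units and computing the index:
  alloy R: E = 185.4 GPa, ρ = 7897 kg/m³
  alloy V: E = 63.10 GPa, ρ = 2240 kg/m³
  alloy B: E = 124.8 GPa, ρ = 8950 kg/m³
  alloy V: M = 1.78×10⁻³
  alloy R: M = 0.722×10⁻³
  alloy B: M = 0.558×10⁻³
Alloy V ranks first.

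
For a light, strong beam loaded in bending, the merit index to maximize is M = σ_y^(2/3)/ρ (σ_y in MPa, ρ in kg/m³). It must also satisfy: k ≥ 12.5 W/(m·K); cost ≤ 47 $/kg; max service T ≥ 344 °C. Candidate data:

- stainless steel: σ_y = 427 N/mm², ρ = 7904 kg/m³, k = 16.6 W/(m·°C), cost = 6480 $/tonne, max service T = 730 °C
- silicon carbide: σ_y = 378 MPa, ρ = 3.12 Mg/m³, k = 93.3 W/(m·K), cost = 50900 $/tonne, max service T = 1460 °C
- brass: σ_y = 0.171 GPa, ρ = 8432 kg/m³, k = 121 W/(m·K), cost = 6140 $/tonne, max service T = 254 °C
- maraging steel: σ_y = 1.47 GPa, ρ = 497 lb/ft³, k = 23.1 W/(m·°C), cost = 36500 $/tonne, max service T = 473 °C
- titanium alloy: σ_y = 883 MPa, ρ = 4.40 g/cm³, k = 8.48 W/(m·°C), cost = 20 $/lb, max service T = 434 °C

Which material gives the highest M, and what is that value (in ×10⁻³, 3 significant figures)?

Screen on constraints: k ≥ 12.5 W/(m·K); cost ≤ 47 $/kg; max service T ≥ 344 °C. Survivors: stainless steel, maraging steel.
Normalizing units and computing the index:
  stainless steel: σ_y = 427.0 MPa, ρ = 7904 kg/m³
  maraging steel: σ_y = 1470 MPa, ρ = 7961 kg/m³
  maraging steel: M = 16.2×10⁻³
  stainless steel: M = 7.17×10⁻³
The maximum is for maraging steel.

maraging steel, M = 16.2×10⁻³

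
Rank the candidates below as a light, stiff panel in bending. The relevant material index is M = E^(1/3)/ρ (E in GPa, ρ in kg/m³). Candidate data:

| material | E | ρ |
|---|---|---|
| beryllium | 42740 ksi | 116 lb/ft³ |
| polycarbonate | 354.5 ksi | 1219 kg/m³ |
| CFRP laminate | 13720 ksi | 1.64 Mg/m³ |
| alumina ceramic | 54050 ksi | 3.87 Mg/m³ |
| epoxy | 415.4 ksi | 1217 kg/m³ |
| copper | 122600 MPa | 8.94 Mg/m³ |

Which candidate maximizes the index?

beryllium

Putting every candidate on a common basis:
  beryllium: E = 294.7 GPa, ρ = 1858 kg/m³
  polycarbonate: E = 2.444 GPa, ρ = 1219 kg/m³
  CFRP laminate: E = 94.60 GPa, ρ = 1640 kg/m³
  alumina ceramic: E = 372.7 GPa, ρ = 3870 kg/m³
  epoxy: E = 2.864 GPa, ρ = 1217 kg/m³
  copper: E = 122.6 GPa, ρ = 8940 kg/m³
  beryllium: M = 3.58×10⁻³
  CFRP laminate: M = 2.78×10⁻³
  alumina ceramic: M = 1.86×10⁻³
  epoxy: M = 1.17×10⁻³
  polycarbonate: M = 1.11×10⁻³
  copper: M = 0.556×10⁻³
The maximum is for beryllium.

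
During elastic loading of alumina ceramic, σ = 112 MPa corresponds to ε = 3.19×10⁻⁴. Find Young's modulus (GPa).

351 GPa

E = σ/ε = 112 MPa / 3.19×10⁻⁴ = 351100 MPa = 351 GPa.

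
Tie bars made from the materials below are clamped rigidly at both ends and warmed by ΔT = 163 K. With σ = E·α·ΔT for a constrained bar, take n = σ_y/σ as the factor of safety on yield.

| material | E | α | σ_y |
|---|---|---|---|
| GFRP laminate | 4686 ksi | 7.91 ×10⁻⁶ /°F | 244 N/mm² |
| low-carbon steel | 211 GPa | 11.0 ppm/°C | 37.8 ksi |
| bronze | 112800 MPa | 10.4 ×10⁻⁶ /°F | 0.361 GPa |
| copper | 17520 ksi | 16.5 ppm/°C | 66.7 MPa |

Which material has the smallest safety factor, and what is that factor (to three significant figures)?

In consistent units (E in GPa, α in ×10⁻⁶/K, σ_y in MPa):
  GFRP laminate: E = 32.31, α = 14.2, σ_y = 244.0 → σ = 75.0 MPa, n = 3.25
  low-carbon steel: E = 211.0, α = 11.0, σ_y = 260.6 → σ = 378 MPa, n = 0.689
  bronze: E = 112.8, α = 18.7, σ_y = 361.0 → σ = 344 MPa, n = 1.05
  copper: E = 120.8, α = 16.5, σ_y = 66.70 → σ = 325 MPa, n = 0.205
Smallest n: copper with n = 0.205.

copper, n = 0.205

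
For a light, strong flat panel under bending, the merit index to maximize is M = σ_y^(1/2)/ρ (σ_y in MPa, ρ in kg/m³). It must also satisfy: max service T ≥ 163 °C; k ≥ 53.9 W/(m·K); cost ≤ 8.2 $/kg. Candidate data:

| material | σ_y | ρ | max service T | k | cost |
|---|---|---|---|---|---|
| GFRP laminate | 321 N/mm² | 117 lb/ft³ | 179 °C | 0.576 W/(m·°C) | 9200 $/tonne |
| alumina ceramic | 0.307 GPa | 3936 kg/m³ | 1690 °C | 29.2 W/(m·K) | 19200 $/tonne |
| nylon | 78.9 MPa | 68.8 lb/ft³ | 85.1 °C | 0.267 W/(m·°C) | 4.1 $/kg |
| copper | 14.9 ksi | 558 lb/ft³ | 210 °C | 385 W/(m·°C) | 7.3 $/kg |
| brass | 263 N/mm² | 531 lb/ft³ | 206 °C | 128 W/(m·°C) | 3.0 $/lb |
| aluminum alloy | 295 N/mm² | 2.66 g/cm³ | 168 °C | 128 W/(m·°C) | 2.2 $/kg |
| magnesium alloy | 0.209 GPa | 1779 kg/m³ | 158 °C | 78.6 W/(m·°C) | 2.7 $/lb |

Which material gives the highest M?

Screen on constraints: max service T ≥ 163 °C; k ≥ 53.9 W/(m·K); cost ≤ 8.2 $/kg. Survivors: copper, brass, aluminum alloy.
Convert each candidate to consistent units, then evaluate M:
  copper: σ_y = 102.7 MPa, ρ = 8938 kg/m³
  brass: σ_y = 263.0 MPa, ρ = 8506 kg/m³
  aluminum alloy: σ_y = 295.0 MPa, ρ = 2660 kg/m³
  aluminum alloy: M = 6.46×10⁻³
  brass: M = 1.91×10⁻³
  copper: M = 1.13×10⁻³
The maximum is for aluminum alloy.

aluminum alloy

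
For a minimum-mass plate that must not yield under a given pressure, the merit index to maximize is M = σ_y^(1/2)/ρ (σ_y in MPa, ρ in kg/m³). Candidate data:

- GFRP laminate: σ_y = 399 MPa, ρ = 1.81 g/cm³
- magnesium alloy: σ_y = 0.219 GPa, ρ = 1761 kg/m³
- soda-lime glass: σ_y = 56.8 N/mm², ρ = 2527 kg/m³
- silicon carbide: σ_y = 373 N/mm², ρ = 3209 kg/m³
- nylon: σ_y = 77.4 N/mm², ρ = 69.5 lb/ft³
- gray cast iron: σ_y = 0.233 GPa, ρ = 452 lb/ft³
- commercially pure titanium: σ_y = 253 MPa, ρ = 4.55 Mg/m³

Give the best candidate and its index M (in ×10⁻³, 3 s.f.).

Putting every candidate on a common basis:
  GFRP laminate: σ_y = 399.0 MPa, ρ = 1810 kg/m³
  magnesium alloy: σ_y = 219.0 MPa, ρ = 1761 kg/m³
  soda-lime glass: σ_y = 56.80 MPa, ρ = 2527 kg/m³
  silicon carbide: σ_y = 373.0 MPa, ρ = 3209 kg/m³
  nylon: σ_y = 77.40 MPa, ρ = 1113 kg/m³
  gray cast iron: σ_y = 233.0 MPa, ρ = 7240 kg/m³
  commercially pure titanium: σ_y = 253.0 MPa, ρ = 4550 kg/m³
  GFRP laminate: M = 11.0×10⁻³
  magnesium alloy: M = 8.40×10⁻³
  nylon: M = 7.90×10⁻³
  silicon carbide: M = 6.02×10⁻³
  commercially pure titanium: M = 3.50×10⁻³
  soda-lime glass: M = 2.98×10⁻³
  gray cast iron: M = 2.11×10⁻³
GFRP laminate has the largest M.

GFRP laminate, M = 11.0×10⁻³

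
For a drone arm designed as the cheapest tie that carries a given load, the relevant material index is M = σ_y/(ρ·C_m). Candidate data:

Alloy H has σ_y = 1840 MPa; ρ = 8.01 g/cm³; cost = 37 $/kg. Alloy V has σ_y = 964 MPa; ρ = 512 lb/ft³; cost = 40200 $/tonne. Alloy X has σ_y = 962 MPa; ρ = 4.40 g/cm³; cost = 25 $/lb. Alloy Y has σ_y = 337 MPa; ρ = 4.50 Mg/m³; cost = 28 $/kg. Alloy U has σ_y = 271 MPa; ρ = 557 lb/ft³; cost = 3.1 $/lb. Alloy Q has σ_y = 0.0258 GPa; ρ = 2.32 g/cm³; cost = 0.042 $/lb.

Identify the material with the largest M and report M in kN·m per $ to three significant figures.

alloy Q, M = 120 kN·m per $

Convert each candidate to consistent units, then evaluate M:
  alloy H: σ_y = 1840 MPa, ρ = 8010 kg/m³, cost = 37.00 $/kg
  alloy V: σ_y = 964.0 MPa, ρ = 8201 kg/m³, cost = 40.20 $/kg
  alloy X: σ_y = 962.0 MPa, ρ = 4400 kg/m³, cost = 55.11 $/kg
  alloy Y: σ_y = 337.0 MPa, ρ = 4500 kg/m³, cost = 28.00 $/kg
  alloy U: σ_y = 271.0 MPa, ρ = 8922 kg/m³, cost = 6.834 $/kg
  alloy Q: σ_y = 25.80 MPa, ρ = 2320 kg/m³, cost = 0.09259 $/kg
  alloy Q: M = 120 kN·m per $
  alloy H: M = 6.21 kN·m per $
  alloy U: M = 4.44 kN·m per $
  alloy X: M = 3.97 kN·m per $
  alloy V: M = 2.92 kN·m per $
  alloy Y: M = 2.67 kN·m per $
The maximum is for alloy Q.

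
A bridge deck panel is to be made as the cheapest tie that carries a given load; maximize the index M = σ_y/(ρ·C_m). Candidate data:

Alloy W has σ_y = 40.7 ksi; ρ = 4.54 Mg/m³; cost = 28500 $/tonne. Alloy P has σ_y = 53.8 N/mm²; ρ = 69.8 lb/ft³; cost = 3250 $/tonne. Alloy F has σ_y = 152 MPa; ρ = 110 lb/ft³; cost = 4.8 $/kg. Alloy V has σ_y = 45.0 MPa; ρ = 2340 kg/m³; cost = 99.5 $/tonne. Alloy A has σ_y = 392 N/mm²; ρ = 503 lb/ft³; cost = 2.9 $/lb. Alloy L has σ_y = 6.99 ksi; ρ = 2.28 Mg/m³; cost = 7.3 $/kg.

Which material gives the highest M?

Putting every candidate on a common basis:
  alloy W: σ_y = 280.6 MPa, ρ = 4540 kg/m³, cost = 28.50 $/kg
  alloy P: σ_y = 53.80 MPa, ρ = 1118 kg/m³, cost = 3.250 $/kg
  alloy F: σ_y = 152.0 MPa, ρ = 1762 kg/m³, cost = 4.800 $/kg
  alloy V: σ_y = 45.00 MPa, ρ = 2340 kg/m³, cost = 0.09950 $/kg
  alloy A: σ_y = 392.0 MPa, ρ = 8057 kg/m³, cost = 6.393 $/kg
  alloy L: σ_y = 48.19 MPa, ρ = 2280 kg/m³, cost = 7.300 $/kg
  alloy V: M = 193 kN·m per $
  alloy F: M = 18.0 kN·m per $
  alloy P: M = 14.8 kN·m per $
  alloy A: M = 7.61 kN·m per $
  alloy L: M = 2.90 kN·m per $
  alloy W: M = 2.17 kN·m per $
The maximum is for alloy V.

alloy V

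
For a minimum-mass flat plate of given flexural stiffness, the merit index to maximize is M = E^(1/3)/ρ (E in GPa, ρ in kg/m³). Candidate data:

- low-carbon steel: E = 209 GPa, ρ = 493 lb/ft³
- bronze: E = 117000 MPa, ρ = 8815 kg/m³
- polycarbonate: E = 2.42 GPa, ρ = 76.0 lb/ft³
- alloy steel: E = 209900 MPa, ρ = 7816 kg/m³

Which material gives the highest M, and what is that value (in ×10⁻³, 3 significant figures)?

Normalizing units and computing the index:
  low-carbon steel: E = 209.0 GPa, ρ = 7897 kg/m³
  bronze: E = 117.0 GPa, ρ = 8815 kg/m³
  polycarbonate: E = 2.420 GPa, ρ = 1217 kg/m³
  alloy steel: E = 209.9 GPa, ρ = 7816 kg/m³
  polycarbonate: M = 1.10×10⁻³
  alloy steel: M = 0.760×10⁻³
  low-carbon steel: M = 0.751×10⁻³
  bronze: M = 0.555×10⁻³
Polycarbonate ranks first.

polycarbonate, M = 1.10×10⁻³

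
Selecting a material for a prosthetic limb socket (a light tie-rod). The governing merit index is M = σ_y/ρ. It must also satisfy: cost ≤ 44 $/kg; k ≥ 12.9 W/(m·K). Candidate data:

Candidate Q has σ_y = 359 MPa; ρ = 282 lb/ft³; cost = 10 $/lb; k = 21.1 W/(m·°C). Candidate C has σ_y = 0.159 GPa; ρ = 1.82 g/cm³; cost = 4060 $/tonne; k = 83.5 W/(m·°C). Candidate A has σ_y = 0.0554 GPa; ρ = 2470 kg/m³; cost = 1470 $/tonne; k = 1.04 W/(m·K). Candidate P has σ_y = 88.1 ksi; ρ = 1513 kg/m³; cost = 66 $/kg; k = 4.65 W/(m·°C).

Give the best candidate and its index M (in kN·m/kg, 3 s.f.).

candidate C, M = 87.4 kN·m/kg

Screen on constraints: cost ≤ 44 $/kg; k ≥ 12.9 W/(m·K). Survivors: candidate Q, candidate C.
Normalizing units and computing the index:
  candidate Q: σ_y = 359.0 MPa, ρ = 4517 kg/m³
  candidate C: σ_y = 159.0 MPa, ρ = 1820 kg/m³
  candidate C: M = 87.4 kN·m/kg
  candidate Q: M = 79.5 kN·m/kg
The maximum is for candidate C.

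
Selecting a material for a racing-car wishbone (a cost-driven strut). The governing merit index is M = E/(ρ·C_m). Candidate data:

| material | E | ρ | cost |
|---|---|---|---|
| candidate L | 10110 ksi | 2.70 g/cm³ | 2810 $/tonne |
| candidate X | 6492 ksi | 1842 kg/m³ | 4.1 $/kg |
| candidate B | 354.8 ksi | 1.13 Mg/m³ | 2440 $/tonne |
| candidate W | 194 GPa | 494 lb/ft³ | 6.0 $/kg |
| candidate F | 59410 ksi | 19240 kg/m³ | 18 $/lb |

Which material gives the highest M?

Normalizing units and computing the index:
  candidate L: E = 69.71 GPa, ρ = 2700 kg/m³, cost = 2.810 $/kg
  candidate X: E = 44.76 GPa, ρ = 1842 kg/m³, cost = 4.100 $/kg
  candidate B: E = 2.446 GPa, ρ = 1130 kg/m³, cost = 2.440 $/kg
  candidate W: E = 194.0 GPa, ρ = 7913 kg/m³, cost = 6.000 $/kg
  candidate F: E = 409.6 GPa, ρ = 19240 kg/m³, cost = 39.68 $/kg
  candidate L: M = 9.19 MN·m per $
  candidate X: M = 5.93 MN·m per $
  candidate W: M = 4.09 MN·m per $
  candidate B: M = 0.887 MN·m per $
  candidate F: M = 0.537 MN·m per $
Candidate L has the largest M.

candidate L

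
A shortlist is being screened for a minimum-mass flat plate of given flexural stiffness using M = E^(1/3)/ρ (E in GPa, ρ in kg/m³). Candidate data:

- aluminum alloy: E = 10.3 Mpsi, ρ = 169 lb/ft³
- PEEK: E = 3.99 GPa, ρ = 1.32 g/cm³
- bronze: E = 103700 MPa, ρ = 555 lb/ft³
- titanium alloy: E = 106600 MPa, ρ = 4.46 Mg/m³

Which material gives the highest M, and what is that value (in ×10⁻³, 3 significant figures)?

aluminum alloy, M = 1.53×10⁻³

Normalizing units and computing the index:
  aluminum alloy: E = 71.02 GPa, ρ = 2707 kg/m³
  PEEK: E = 3.990 GPa, ρ = 1320 kg/m³
  bronze: E = 103.7 GPa, ρ = 8890 kg/m³
  titanium alloy: E = 106.6 GPa, ρ = 4460 kg/m³
  aluminum alloy: M = 1.53×10⁻³
  PEEK: M = 1.20×10⁻³
  titanium alloy: M = 1.06×10⁻³
  bronze: M = 0.528×10⁻³
Highest index: aluminum alloy.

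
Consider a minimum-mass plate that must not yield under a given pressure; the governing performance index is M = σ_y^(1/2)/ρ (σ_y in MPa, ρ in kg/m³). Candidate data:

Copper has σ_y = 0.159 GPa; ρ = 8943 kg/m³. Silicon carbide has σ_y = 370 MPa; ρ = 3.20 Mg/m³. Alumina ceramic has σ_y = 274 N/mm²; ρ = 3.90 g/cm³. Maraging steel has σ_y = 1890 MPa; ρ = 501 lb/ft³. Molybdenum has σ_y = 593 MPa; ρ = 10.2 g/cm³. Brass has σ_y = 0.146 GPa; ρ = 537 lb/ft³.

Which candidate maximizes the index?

silicon carbide

In SI units:
  copper: σ_y = 159.0 MPa, ρ = 8943 kg/m³
  silicon carbide: σ_y = 370.0 MPa, ρ = 3200 kg/m³
  alumina ceramic: σ_y = 274.0 MPa, ρ = 3900 kg/m³
  maraging steel: σ_y = 1890 MPa, ρ = 8025 kg/m³
  molybdenum: σ_y = 593.0 MPa, ρ = 10200 kg/m³
  brass: σ_y = 146.0 MPa, ρ = 8602 kg/m³
  silicon carbide: M = 6.01×10⁻³
  maraging steel: M = 5.42×10⁻³
  alumina ceramic: M = 4.24×10⁻³
  molybdenum: M = 2.39×10⁻³
  copper: M = 1.41×10⁻³
  brass: M = 1.40×10⁻³
Silicon carbide has the largest M.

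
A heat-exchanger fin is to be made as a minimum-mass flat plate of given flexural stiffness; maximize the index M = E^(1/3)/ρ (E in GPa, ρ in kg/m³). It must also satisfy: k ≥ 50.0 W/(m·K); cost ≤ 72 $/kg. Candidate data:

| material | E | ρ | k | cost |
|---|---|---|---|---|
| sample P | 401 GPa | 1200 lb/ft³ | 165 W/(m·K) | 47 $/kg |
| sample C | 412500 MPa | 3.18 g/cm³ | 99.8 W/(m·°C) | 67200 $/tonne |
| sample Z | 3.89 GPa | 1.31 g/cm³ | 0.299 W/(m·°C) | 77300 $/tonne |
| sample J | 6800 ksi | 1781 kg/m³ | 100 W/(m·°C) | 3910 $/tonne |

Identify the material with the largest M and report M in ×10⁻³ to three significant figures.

Screen on constraints: k ≥ 50.0 W/(m·K); cost ≤ 72 $/kg. Survivors: sample P, sample C, sample J.
Putting every candidate on a common basis:
  sample P: E = 401.0 GPa, ρ = 19220 kg/m³
  sample C: E = 412.5 GPa, ρ = 3180 kg/m³
  sample J: E = 46.88 GPa, ρ = 1781 kg/m³
  sample C: M = 2.34×10⁻³
  sample J: M = 2.02×10⁻³
  sample P: M = 0.384×10⁻³
Sample C has the largest M.

sample C, M = 2.34×10⁻³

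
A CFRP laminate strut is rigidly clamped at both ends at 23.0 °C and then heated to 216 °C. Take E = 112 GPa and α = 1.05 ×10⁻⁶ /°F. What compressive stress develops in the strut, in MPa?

α = 1.05×10⁻⁶/°F × 9/5 = 1.89×10⁻⁶/K.
ΔT = 193.0 K. Constrained thermal stress σ = E·α·ΔT = 112.0×10³ MPa × 1.89×10⁻⁶ × 193.0 = 40.9 MPa (compressive).

40.9 MPa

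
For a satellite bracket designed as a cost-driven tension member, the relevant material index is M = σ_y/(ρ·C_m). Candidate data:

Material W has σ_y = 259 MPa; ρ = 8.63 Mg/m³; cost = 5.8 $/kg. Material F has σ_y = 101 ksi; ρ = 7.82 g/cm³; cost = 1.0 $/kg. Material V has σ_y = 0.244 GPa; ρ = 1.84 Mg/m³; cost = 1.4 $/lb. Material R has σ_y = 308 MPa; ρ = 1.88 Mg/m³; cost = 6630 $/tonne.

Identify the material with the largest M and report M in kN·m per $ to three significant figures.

After converting to SI:
  material W: σ_y = 259.0 MPa, ρ = 8630 kg/m³, cost = 5.800 $/kg
  material F: σ_y = 696.4 MPa, ρ = 7820 kg/m³, cost = 1.000 $/kg
  material V: σ_y = 244.0 MPa, ρ = 1840 kg/m³, cost = 3.086 $/kg
  material R: σ_y = 308.0 MPa, ρ = 1880 kg/m³, cost = 6.630 $/kg
  material F: M = 89.0 kN·m per $
  material V: M = 43.0 kN·m per $
  material R: M = 24.7 kN·m per $
  material W: M = 5.17 kN·m per $
The maximum is for material F.

material F, M = 89.0 kN·m per $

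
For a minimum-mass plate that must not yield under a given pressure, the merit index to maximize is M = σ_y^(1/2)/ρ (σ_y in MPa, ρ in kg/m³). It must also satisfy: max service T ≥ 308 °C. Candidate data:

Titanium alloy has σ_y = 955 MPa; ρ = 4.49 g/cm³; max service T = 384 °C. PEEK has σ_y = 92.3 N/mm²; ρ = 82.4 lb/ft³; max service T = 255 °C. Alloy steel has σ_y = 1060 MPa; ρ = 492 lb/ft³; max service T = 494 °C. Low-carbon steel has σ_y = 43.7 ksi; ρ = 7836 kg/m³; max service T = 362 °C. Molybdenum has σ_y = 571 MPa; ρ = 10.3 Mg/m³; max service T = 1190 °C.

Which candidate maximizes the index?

Screen on constraints: max service T ≥ 308 °C. Survivors: titanium alloy, alloy steel, low-carbon steel, molybdenum.
After converting to SI:
  titanium alloy: σ_y = 955.0 MPa, ρ = 4490 kg/m³
  alloy steel: σ_y = 1060 MPa, ρ = 7881 kg/m³
  low-carbon steel: σ_y = 301.3 MPa, ρ = 7836 kg/m³
  molybdenum: σ_y = 571.0 MPa, ρ = 10300 kg/m³
  titanium alloy: M = 6.88×10⁻³
  alloy steel: M = 4.13×10⁻³
  molybdenum: M = 2.32×10⁻³
  low-carbon steel: M = 2.22×10⁻³
Titanium alloy ranks first.

titanium alloy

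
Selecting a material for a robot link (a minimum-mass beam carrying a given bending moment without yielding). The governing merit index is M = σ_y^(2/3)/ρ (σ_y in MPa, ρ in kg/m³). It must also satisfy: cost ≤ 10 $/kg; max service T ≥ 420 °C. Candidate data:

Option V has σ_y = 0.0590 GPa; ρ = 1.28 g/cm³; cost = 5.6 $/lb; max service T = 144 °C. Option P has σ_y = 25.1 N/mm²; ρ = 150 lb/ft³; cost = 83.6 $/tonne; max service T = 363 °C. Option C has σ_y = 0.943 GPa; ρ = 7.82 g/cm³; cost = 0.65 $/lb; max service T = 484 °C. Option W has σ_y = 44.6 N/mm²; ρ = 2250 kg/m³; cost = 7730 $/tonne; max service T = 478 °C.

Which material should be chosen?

option C

Screen on constraints: cost ≤ 10 $/kg; max service T ≥ 420 °C. Survivors: option C, option W.
Normalizing units and computing the index:
  option C: σ_y = 943.0 MPa, ρ = 7820 kg/m³
  option W: σ_y = 44.60 MPa, ρ = 2250 kg/m³
  option C: M = 12.3×10⁻³
  option W: M = 5.59×10⁻³
Option C has the largest M.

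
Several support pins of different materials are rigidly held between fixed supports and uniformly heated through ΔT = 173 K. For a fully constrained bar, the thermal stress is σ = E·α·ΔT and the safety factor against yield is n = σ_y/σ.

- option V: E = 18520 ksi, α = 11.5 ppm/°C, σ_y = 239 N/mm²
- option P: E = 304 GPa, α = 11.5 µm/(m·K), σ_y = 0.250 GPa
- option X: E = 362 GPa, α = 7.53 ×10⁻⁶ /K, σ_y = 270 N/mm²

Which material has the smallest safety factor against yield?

With everything in SI (GPa, ×10⁻⁶/K, MPa):
  option V: E = 127.7, α = 11.5, σ_y = 239.0 → σ = 254 MPa, n = 0.941
  option P: E = 304.0, α = 11.5, σ_y = 250.0 → σ = 605 MPa, n = 0.413
  option X: E = 362.0, α = 7.53, σ_y = 270.0 → σ = 472 MPa, n = 0.573
The minimum is option P at n = 0.413.

option P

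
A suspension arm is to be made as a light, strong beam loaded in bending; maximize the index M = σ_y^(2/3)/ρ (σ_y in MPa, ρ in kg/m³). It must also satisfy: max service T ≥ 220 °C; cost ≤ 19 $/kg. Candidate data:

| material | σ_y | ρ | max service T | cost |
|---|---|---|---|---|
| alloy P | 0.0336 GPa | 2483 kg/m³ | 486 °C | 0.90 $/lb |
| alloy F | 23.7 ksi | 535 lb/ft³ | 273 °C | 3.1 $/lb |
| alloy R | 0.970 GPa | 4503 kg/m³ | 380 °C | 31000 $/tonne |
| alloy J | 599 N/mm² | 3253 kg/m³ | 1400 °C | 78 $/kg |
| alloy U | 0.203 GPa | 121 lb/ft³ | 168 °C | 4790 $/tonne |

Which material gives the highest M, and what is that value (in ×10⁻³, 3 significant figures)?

alloy P, M = 4.19×10⁻³

Screen on constraints: max service T ≥ 220 °C; cost ≤ 19 $/kg. Survivors: alloy P, alloy F.
Putting every candidate on a common basis:
  alloy P: σ_y = 33.60 MPa, ρ = 2483 kg/m³
  alloy F: σ_y = 163.4 MPa, ρ = 8570 kg/m³
  alloy P: M = 4.19×10⁻³
  alloy F: M = 3.49×10⁻³
Alloy P has the largest M.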